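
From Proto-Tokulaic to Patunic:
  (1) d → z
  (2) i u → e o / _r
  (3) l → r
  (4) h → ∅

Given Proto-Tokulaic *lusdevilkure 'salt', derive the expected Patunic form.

Patunic: *lusdevilkure > luszevilkure > luszevilkore > ruszevirkore  (by unconditioned shift, pre-rhotic lowering, unconditioned shift)

ruszevirkore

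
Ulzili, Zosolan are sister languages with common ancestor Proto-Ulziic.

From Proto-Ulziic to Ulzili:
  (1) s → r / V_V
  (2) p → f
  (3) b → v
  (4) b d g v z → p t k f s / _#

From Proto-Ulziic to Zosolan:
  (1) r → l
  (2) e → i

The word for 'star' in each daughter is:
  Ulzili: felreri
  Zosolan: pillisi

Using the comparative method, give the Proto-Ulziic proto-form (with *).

Position 5: Ulzili has e, Zosolan has i. Ulzili preserves e here (none of its changes turn any other segment into e), so the proto-segment is *e.
Position 2: Ulzili has e, Zosolan has i. Ulzili preserves e here (none of its changes turn any other segment into e), so the proto-segment is *e.
Position 4: Ulzili has r, Zosolan has l. Taking the neighbouring segments as reconstructed: Ulzili r can only go back to *r; Zosolan l could go back to *l or *r — the one source consistent with every daughter is *r.
Verify the candidate proto-form against each daughter:
Ulzili: start from *pelresi.
  rule 1 (rhotacism): pelresi → pelreri
  rule 2 (unconditioned shift): pelreri → felreri
  rule 3: no change — felreri
  rule 4: no change — felreri
  ⇒ Ulzili felreri
Zosolan: *pelresi > pellesi > pillisi  (by unconditioned shift, vowel merger)
No other proto-form is consistent with every reflex, so the reconstruction is *pelresi.

*pelresi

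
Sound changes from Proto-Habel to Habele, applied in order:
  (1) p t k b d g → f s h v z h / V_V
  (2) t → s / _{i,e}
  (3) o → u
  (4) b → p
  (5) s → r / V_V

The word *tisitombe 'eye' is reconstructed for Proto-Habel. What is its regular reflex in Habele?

Habele: *tisitombe > tisisombe > sisisombe > sisisumbe > sisisumpe > sirirumpe  (by intervocalic lenition, palatalisation, vowel merger, unconditioned shift, rhotacism)

sirirumpe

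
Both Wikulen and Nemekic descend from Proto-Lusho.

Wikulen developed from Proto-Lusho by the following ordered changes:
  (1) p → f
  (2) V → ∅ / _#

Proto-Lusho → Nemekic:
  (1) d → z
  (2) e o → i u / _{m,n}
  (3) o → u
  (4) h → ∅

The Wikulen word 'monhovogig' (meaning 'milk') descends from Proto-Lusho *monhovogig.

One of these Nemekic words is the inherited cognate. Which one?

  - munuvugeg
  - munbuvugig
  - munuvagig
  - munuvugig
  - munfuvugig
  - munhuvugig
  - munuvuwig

munuvugig

Nemekic: *monhovogig > munhovogig > munhuvugig > munuvugig  (by pre-nasal raising, vowel merger, h-loss)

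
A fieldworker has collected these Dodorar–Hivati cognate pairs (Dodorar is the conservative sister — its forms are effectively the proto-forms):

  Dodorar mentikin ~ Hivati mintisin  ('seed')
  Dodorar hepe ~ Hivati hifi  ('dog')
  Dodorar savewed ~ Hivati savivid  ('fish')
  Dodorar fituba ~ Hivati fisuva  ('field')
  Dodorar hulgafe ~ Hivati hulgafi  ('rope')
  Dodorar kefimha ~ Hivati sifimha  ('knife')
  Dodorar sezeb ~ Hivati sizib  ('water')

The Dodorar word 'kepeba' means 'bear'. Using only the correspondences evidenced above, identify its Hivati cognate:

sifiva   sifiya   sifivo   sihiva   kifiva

kefimha ~ sifimha — Dodorar k corresponds to Hivati s word-initially before a front vowel.
hepe ~ hifi — Dodorar e corresponds to Hivati i after a consonant, before a labial obstruent.
hepe ~ hifi — Dodorar p corresponds to Hivati f between vowels (before a front vowel).
sezeb ~ sizib — Dodorar e corresponds to Hivati i after a consonant, before a labial obstruent.
fituba ~ fisuva — Dodorar b corresponds to Hivati v between vowels (before a back vowel).
Applying these to Dodorar 'kepeba':
  kepeba → sepeba   (k→s word-initially before a front vowel)
  sepeba → sipeba   (e→i after a consonant, before a labial obstruent)
  sipeba → sifeba   (p→f between vowels (before a front vowel))
  sifeba → sifiba   (e→i after a consonant, before a labial obstruent)
  sifiba → sifiva   (b→v between vowels (before a back vowel))
So the Hivati cognate is 'sifiva'.

sifiva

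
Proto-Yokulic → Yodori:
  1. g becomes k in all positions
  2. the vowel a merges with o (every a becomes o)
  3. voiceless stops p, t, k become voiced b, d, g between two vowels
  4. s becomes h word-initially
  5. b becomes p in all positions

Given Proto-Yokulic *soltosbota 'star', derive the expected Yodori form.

holtospodo

Yodori: start from *soltosbota.
  rule 1: no change — soltosbota
  rule 2 (vowel merger): soltosbota → soltosboto
  rule 3 (intervocalic voicing): soltosboto → soltosbodo
  rule 4 (debuccalisation): soltosbodo → holtosbodo
  rule 5 (unconditioned shift): holtosbodo → holtospodo
  ⇒ Yodori holtospodo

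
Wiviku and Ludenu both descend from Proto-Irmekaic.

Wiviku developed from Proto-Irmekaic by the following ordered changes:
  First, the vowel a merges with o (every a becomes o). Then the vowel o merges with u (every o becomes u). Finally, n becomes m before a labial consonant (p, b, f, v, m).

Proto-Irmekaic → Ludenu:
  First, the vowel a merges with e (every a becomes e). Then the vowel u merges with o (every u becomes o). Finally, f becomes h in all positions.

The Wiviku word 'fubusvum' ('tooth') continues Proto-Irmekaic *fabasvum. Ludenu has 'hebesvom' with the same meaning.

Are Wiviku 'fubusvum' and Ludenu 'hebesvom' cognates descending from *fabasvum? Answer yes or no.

yes

Derive the expected Ludenu reflex of *fabasvum:
Ludenu: start from *fabasvum.
  rule 1 (vowel merger): fabasvum → febesvum
  rule 2 (vowel merger): febesvum → febesvom
  rule 3 (unconditioned shift): febesvom → hebesvom
  ⇒ Ludenu hebesvom
Ludenu 'hebesvom' matches the regular reflex exactly, so the pair is cognate.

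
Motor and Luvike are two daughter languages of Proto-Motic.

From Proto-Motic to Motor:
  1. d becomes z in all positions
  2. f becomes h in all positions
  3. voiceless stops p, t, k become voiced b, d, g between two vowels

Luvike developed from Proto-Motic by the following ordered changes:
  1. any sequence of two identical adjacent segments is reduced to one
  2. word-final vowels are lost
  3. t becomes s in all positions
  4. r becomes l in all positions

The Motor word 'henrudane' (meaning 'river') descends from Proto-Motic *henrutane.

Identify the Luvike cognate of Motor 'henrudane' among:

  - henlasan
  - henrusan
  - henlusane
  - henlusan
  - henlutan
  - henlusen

Luvike: *henrutane
  henrutane (rule 1 does not apply)
  henrutane → henrutan   [apocope]
  henrutan → henrusan   [unconditioned shift]
  henrusan → henlusan   [unconditioned shift]
  giving Luvike henlusan.
Among the options, 'henlusan' alone shows every Luvike change applied in order.

henlusan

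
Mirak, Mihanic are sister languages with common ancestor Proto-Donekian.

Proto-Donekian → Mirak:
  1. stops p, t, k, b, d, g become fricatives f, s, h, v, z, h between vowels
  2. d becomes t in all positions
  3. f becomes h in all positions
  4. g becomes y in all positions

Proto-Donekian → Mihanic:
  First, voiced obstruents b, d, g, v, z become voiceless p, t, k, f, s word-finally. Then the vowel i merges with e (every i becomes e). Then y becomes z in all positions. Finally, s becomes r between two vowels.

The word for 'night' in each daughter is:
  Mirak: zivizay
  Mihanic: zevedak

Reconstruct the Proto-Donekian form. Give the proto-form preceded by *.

*zividag

Position 7: Mirak has y, Mihanic has k. Taking the neighbouring segments as reconstructed: Mirak y could go back to *g or *y; Mihanic k could go back to *k or *g — the one source consistent with every daughter is *g.
Position 2: Mirak has i, Mihanic has e. Mirak preserves i here (none of its changes turn any other segment into i), so the proto-segment is *i.
Position 4: Mirak has i, Mihanic has e. Mirak preserves i here (none of its changes turn any other segment into i), so the proto-segment is *i.
Verify the candidate proto-form against each daughter:
Mirak: *zividag
  zividag → zivizag   [intervocalic lenition]
  zivizag (rule 2 does not apply)
  zivizag (rule 3 does not apply)
  zivizag → zivizay   [unconditioned shift]
  giving Mirak zivizay.
Mihanic: start from *zividag.
  rule 1 (final devoicing): zividag → zividak
  rule 2 (vowel merger): zividak → zevedak
  rule 3: no change — zevedak
  rule 4: no change — zevedak
  ⇒ Mihanic zevedak
Only *zividag yields all of Mirak zivizay, Mihanic zevedak.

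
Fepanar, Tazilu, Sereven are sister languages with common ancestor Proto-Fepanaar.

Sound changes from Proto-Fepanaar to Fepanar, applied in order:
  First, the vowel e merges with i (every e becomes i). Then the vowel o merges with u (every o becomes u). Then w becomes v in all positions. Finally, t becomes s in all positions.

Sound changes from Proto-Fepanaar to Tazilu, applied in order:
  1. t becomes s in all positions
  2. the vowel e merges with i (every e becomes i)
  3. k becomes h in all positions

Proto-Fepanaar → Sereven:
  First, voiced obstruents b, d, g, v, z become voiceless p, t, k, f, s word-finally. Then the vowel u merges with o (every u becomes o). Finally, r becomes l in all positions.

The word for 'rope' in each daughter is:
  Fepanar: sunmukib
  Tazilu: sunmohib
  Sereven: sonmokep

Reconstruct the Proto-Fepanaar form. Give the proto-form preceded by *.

*sunmokeb

Position 6: Fepanar has k, Tazilu has h, Sereven has k. Fepanar preserves k here (none of its changes turn any other segment into k), so the proto-segment is *k.
Position 7: Fepanar has i, Tazilu has i, Sereven has e. Sereven preserves e here (none of its changes turn any other segment into e), so the proto-segment is *e.
Position 5: Fepanar has u, Tazilu has o, Sereven has o. Tazilu preserves o here (none of its changes turn any other segment into o), so the proto-segment is *o.
This points to *sunmokeb. Verify forward in each daughter:
Fepanar: start from *sunmokeb.
  rule 1 (vowel merger): sunmokeb → sunmokib
  rule 2 (vowel merger): sunmokib → sunmukib
  rule 3: no change — sunmukib
  rule 4: no change — sunmukib
  ⇒ Fepanar sunmukib
Tazilu: *sunmokeb > sunmokib > sunmohib  (by vowel merger, unconditioned shift)
Sereven: *sunmokeb > sunmokep > sonmokep  (by final devoicing, vowel merger)
Only *sunmokeb yields all of Fepanar sunmukib, Tazilu sunmohib, Sereven sonmokep.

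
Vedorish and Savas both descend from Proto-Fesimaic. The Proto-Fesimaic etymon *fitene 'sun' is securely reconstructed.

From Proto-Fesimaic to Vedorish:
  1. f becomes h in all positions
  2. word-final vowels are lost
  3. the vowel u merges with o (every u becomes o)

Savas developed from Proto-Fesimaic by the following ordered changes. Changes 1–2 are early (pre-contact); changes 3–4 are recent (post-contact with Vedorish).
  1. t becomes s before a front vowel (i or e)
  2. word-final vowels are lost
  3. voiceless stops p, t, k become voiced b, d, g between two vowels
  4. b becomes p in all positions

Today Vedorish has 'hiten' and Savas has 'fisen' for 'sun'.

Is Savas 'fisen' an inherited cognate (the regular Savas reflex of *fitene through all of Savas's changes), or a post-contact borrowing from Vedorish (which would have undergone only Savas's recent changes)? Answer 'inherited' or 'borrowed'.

If inherited, *fitene would pass through all of Savas's changes:
Savas: *fitene > fisene > fisen  (by palatalisation, apocope)
If borrowed from Vedorish 'hiten' after the early changes, it would undergo only the recent ones:
  rule 3 (intervocalic voicing): hiten → hiden
  rule 4 (unconditioned shift): no change (hiden)
  ⇒ as a loan: hiden
Savas 'fisen' matches the inherited outcome exactly, so it is an inherited cognate, not a loan.

inherited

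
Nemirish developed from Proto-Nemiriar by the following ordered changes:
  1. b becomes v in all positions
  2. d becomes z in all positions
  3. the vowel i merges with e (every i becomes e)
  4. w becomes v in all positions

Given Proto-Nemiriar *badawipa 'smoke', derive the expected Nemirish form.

vazavepa

Nemirish: *badawipa > vadawipa > vazawipa > vazawepa > vazavepa  (by unconditioned shift, unconditioned shift, vowel merger, unconditioned shift)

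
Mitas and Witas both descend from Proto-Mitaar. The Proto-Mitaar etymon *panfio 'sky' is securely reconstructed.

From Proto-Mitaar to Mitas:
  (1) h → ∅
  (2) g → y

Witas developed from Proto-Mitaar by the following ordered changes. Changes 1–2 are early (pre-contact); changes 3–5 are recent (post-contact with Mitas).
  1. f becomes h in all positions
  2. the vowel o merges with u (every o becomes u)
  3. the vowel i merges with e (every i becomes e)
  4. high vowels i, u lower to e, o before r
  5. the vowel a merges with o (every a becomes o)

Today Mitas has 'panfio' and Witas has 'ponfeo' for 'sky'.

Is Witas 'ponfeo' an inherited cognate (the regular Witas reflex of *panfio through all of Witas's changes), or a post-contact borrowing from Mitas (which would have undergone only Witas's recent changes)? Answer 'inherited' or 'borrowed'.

If inherited, *panfio would pass through all of Witas's changes:
Witas: start from *panfio.
  rule 1 (unconditioned shift): panfio → panhio
  rule 2 (vowel merger): panhio → panhiu
  rule 3 (vowel merger): panhiu → panheu
  rule 4: no change — panheu
  rule 5 (vowel merger): panheu → ponheu
  ⇒ Witas ponheu
If borrowed from Mitas 'panfio' after the early changes, it would undergo only the recent ones:
  rule 3 (vowel merger): panfio → panfeo
  rule 4 (pre-rhotic lowering): no change (panfeo)
  rule 5 (vowel merger): panfeo → ponfeo
  ⇒ as a loan: ponfeo
Witas 'ponfeo' matches the loan outcome 'ponfeo', not the inherited 'ponheu' — it skipped the early Witas changes, so it was borrowed from Mitas.

borrowed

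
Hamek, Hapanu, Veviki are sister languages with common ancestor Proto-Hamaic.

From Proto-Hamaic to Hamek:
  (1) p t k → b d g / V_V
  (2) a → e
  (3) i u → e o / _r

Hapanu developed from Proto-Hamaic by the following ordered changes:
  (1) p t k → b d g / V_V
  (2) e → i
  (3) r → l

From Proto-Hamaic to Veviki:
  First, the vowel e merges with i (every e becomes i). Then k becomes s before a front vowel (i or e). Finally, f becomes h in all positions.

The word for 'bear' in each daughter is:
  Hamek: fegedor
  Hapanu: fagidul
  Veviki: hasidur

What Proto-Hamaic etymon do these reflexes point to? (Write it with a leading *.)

*fakedur

Position 7: Hamek has r, Hapanu has l, Veviki has r. Hamek preserves r here (none of its changes turn any other segment into r), so the proto-segment is *r.
Position 6: Hamek has o, Hapanu has u, Veviki has u. Hapanu preserves u here (none of its changes turn any other segment into u), so the proto-segment is *u.
Position 4: Hamek has e, Hapanu has i, Veviki has i. Taking the neighbouring segments as reconstructed: Hamek e could go back to *a or *e; Hapanu i could go back to *e or *i; Veviki i could go back to *e or *i — the one source consistent with every daughter is *e.
Continuing position by position gives *fakedur; check it forward:
Hamek: *fakedur > fagedur > fegedur > fegedor  (by intervocalic voicing, vowel merger, pre-rhotic lowering)
Hapanu: start from *fakedur.
  rule 1 (intervocalic voicing): fakedur → fagedur
  rule 2 (vowel merger): fagedur → fagidur
  rule 3 (unconditioned shift): fagidur → fagidul
  ⇒ Hapanu fagidul
Veviki: *fakedur > fakidur > fasidur > hasidur  (by vowel merger, palatalisation, unconditioned shift)
Only *fakedur yields all of Hamek fegedor, Hapanu fagidul, Veviki hasidur.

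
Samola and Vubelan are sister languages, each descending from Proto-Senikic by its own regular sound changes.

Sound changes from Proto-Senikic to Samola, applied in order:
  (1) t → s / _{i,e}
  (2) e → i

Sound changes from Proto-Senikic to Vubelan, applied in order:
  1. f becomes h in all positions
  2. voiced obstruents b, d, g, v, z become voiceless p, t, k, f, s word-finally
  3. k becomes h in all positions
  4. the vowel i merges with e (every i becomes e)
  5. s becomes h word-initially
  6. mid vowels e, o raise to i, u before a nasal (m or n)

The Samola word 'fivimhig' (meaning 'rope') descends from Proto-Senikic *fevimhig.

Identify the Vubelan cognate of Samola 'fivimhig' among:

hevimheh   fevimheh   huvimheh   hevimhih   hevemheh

Vubelan: start from *fevimhig.
  rule 1 (unconditioned shift): fevimhig → hevimhig
  rule 2 (final devoicing): hevimhig → hevimhik
  rule 3 (unconditioned shift): hevimhik → hevimhih
  rule 4 (vowel merger): hevimhih → hevemheh
  rule 5: no change — hevemheh
  rule 6 (pre-nasal raising): hevemheh → hevimheh
  ⇒ Vubelan hevimheh
The other candidates each miss or misapply at least one Vubelan change.

hevimheh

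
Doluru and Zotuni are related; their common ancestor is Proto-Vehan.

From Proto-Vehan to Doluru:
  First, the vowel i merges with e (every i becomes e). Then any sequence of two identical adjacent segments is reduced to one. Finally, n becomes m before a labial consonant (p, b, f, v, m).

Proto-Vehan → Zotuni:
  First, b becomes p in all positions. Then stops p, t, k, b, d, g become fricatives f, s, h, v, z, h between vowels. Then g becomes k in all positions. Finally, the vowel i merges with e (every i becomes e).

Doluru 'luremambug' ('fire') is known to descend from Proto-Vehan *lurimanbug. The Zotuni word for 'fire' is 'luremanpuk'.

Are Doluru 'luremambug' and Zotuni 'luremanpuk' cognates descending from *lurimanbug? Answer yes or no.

Derive the expected Zotuni reflex of *lurimanbug:
Zotuni: start from *lurimanbug.
  rule 1 (unconditioned shift): lurimanbug → lurimanpug
  rule 2: no change — lurimanpug
  rule 3 (unconditioned shift): lurimanpug → lurimanpuk
  rule 4 (vowel merger): lurimanpuk → luremanpuk
  ⇒ Zotuni luremanpuk
Zotuni 'luremanpuk' matches the regular reflex exactly, so the pair is cognate.

yes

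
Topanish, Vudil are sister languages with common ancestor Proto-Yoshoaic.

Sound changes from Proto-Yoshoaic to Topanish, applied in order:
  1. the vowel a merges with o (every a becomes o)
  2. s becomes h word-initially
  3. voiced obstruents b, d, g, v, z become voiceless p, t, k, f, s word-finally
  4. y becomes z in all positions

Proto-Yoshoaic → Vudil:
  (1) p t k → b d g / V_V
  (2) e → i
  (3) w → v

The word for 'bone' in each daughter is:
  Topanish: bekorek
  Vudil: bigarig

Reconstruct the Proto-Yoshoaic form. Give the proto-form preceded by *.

*bekareg

Position 3: Topanish has k, Vudil has g. Taking the neighbouring segments as reconstructed: Topanish k can only go back to *k; Vudil g could go back to *k or *g — the one source consistent with every daughter is *k.
Position 2: Topanish has e, Vudil has i. Topanish preserves e here (none of its changes turn any other segment into e), so the proto-segment is *e.
Continuing position by position gives *bekareg; check it forward:
Topanish: start from *bekareg.
  rule 1 (vowel merger): bekareg → bekoreg
  rule 2: no change — bekoreg
  rule 3 (final devoicing): bekoreg → bekorek
  rule 4: no change — bekorek
  ⇒ Topanish bekorek
Vudil: start from *bekareg.
  rule 1 (intervocalic voicing): bekareg → begareg
  rule 2 (vowel merger): begareg → bigarig
  rule 3: no change — bigarig
  ⇒ Vudil bigarig
Only *bekareg yields all of Topanish bekorek, Vudil bigarig.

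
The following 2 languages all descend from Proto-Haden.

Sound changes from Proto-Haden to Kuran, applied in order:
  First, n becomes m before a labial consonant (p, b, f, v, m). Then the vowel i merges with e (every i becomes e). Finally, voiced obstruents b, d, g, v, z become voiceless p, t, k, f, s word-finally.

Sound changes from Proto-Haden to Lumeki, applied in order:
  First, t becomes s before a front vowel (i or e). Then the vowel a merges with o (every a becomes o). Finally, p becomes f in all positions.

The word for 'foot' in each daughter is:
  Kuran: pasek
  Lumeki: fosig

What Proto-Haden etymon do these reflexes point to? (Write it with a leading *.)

*pasig

Position 4: Kuran has e, Lumeki has i. Lumeki preserves i here (none of its changes turn any other segment into i), so the proto-segment is *i.
Position 2: Kuran has a, Lumeki has o. Kuran preserves a here (none of its changes turn any other segment into a), so the proto-segment is *a.
Position 1: Kuran has p, Lumeki has f. Taking the neighbouring segments as reconstructed: Kuran p can only go back to *p; Lumeki f could go back to *p or *f — the one source consistent with every daughter is *p.
Verify the candidate proto-form against each daughter:
Kuran: start from *pasig.
  rule 1: no change — pasig
  rule 2 (vowel merger): pasig → paseg
  rule 3 (final devoicing): paseg → pasek
  ⇒ Kuran pasek
Lumeki: *pasig > posig > fosig  (by vowel merger, unconditioned shift)
Only *pasig yields all of Kuran pasek, Lumeki fosig.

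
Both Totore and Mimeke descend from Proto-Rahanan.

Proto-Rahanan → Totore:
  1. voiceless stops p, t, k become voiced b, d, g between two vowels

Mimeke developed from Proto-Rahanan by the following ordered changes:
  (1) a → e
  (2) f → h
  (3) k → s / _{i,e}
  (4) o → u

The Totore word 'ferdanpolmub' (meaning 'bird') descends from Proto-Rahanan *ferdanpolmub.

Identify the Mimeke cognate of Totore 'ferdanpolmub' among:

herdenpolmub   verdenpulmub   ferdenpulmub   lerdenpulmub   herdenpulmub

herdenpulmub

Mimeke: *ferdanpolmub
  ferdanpolmub → ferdenpolmub   [vowel merger]
  ferdenpolmub → herdenpolmub   [unconditioned shift]
  herdenpolmub (rule 3 does not apply)
  herdenpolmub → herdenpulmub   [vowel merger]
  giving Mimeke herdenpulmub.
Among the options, 'herdenpulmub' alone shows every Mimeke change applied in order.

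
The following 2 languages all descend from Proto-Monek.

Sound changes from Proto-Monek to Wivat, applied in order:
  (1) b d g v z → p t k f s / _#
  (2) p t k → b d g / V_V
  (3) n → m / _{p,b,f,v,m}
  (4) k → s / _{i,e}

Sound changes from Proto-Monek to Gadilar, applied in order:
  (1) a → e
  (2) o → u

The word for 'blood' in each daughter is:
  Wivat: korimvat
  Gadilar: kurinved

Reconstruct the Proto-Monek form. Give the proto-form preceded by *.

*korinvad

Position 8: Wivat has t, Gadilar has d. Gadilar preserves d here (none of its changes turn any other segment into d), so the proto-segment is *d.
Position 7: Wivat has a, Gadilar has e. Wivat preserves a here (none of its changes turn any other segment into a), so the proto-segment is *a.
Verify the candidate proto-form against each daughter:
Wivat: start from *korinvad.
  rule 1 (final devoicing): korinvad → korinvat
  rule 2: no change — korinvat
  rule 3 (nasal place assimilation): korinvat → korimvat
  rule 4: no change — korimvat
  ⇒ Wivat korimvat
Gadilar: start from *korinvad.
  rule 1 (vowel merger): korinvad → korinved
  rule 2 (vowel merger): korinved → kurinved
  ⇒ Gadilar kurinved
*korinvad is the unique common source.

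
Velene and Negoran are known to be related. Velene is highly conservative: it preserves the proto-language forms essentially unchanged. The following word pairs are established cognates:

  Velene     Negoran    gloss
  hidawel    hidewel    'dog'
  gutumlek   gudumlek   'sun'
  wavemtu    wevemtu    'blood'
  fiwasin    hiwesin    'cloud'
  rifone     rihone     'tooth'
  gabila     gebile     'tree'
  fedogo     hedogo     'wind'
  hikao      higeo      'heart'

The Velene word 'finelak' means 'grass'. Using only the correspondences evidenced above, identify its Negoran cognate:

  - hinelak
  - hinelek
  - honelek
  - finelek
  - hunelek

fiwasin ~ hiwesin — Velene f corresponds to Negoran h word-initially before a front vowel.
hidawel ~ hidewel, fiwasin ~ hiwesin — Velene a corresponds to Negoran e after a consonant, before a consonant other than r, m, n, p, b, f, v.
Applying these to Velene 'finelak':
  finelak → hinelak   (f→h word-initially before a front vowel)
  hinelak → hinelek   (a→e after a consonant, before a consonant other than r, m, n, p, b, f, v)
So the Negoran cognate is 'hinelek'.

hinelek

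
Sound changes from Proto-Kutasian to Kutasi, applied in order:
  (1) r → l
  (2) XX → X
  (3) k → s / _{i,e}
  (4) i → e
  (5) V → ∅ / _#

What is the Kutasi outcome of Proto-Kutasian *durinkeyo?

dulensey

Kutasi: *durinkeyo
  durinkeyo → dulinkeyo   [unconditioned shift]
  dulinkeyo (rule 2 does not apply)
  dulinkeyo → dulinseyo   [palatalisation]
  dulinseyo → dulenseyo   [vowel merger]
  dulenseyo → dulensey   [apocope]
  giving Kutasi dulensey.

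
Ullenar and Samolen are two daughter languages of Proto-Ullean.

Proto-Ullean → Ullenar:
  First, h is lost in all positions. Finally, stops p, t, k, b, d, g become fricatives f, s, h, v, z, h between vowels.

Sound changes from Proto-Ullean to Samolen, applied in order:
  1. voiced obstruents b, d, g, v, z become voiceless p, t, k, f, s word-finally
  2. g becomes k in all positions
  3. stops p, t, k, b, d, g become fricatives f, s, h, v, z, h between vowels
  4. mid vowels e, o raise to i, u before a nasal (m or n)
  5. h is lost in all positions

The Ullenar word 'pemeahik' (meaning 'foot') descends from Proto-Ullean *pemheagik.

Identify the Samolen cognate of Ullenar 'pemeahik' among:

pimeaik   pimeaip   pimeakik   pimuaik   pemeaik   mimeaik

pimeaik

Samolen: *pemheagik
  pemheagik (rule 1 does not apply)
  pemheagik → pemheakik   [unconditioned shift]
  pemheakik → pemheahik   [intervocalic lenition]
  pemheahik → pimheahik   [pre-nasal raising]
  pimheahik → pimeaik   [h-loss]
  giving Samolen pimeaik.
Only 'pimeaik' matches the regular Samolen development of *pemheagik.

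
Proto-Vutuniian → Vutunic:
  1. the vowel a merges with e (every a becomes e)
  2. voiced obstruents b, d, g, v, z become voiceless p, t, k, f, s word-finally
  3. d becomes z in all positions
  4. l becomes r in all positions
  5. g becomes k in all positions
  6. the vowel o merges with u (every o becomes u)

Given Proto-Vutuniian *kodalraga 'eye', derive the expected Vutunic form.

Vutunic: start from *kodalraga.
  rule 1 (vowel merger): kodalraga → kodelrege
  rule 2: no change — kodelrege
  rule 3 (unconditioned shift): kodelrege → kozelrege
  rule 4 (unconditioned shift): kozelrege → kozerrege
  rule 5 (unconditioned shift): kozerrege → kozerreke
  rule 6 (vowel merger): kozerreke → kuzerreke
  ⇒ Vutunic kuzerreke

kuzerreke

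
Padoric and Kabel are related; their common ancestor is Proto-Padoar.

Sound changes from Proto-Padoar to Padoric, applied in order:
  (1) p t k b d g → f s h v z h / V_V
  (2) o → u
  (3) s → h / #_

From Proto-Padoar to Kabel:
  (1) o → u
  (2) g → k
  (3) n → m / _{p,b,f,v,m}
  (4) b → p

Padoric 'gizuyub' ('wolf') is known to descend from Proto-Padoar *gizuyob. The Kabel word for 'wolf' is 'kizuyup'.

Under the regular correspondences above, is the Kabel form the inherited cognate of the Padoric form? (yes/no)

Derive the expected Kabel reflex of *gizuyob:
Kabel: *gizuyob > gizuyub > kizuyub > kizuyup  (by vowel merger, unconditioned shift, unconditioned shift)
Kabel 'kizuyup' matches the regular reflex exactly, so the pair is cognate.

yes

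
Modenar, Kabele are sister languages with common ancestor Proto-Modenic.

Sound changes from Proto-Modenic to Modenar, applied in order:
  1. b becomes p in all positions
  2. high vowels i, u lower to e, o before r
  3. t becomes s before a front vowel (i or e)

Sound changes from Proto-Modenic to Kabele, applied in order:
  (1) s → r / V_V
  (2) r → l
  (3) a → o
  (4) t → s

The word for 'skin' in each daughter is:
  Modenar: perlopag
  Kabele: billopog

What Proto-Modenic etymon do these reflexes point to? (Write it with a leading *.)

Position 7: Modenar has a, Kabele has o. Modenar preserves a here (none of its changes turn any other segment into a), so the proto-segment is *a.
Position 2: Modenar has e, Kabele has i. Kabele preserves i here (none of its changes turn any other segment into i), so the proto-segment is *i.
Verify the candidate proto-form against each daughter:
Modenar: *birlopag
  birlopag → pirlopag   [unconditioned shift]
  pirlopag → perlopag   [pre-rhotic lowering]
  perlopag (rule 3 does not apply)
  giving Modenar perlopag.
Kabele: *birlopag > billopag > billopog  (by unconditioned shift, vowel merger)
*birlopag is the unique common source.

*birlopag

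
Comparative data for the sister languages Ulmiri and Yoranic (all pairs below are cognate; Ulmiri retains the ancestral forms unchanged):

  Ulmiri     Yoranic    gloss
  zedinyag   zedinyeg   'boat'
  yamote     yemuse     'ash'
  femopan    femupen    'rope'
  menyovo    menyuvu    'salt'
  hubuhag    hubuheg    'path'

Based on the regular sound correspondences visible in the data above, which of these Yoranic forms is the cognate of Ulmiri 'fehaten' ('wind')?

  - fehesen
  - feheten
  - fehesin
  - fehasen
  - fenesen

fehesen

zedinyag ~ zedinyeg, hubuhag ~ hubuheg — Ulmiri a corresponds to Yoranic e after a consonant, before a consonant other than r, m, n, p, b, f, v.
yamote ~ yemuse — Ulmiri t corresponds to Yoranic s between vowels (before a front vowel).
Applying these to Ulmiri 'fehaten':
  fehaten → feheten   (a→e after a consonant, before a consonant other than r, m, n, p, b, f, v)
  feheten → fehesen   (t→s between vowels (before a front vowel))
So the Yoranic cognate is 'fehesen'.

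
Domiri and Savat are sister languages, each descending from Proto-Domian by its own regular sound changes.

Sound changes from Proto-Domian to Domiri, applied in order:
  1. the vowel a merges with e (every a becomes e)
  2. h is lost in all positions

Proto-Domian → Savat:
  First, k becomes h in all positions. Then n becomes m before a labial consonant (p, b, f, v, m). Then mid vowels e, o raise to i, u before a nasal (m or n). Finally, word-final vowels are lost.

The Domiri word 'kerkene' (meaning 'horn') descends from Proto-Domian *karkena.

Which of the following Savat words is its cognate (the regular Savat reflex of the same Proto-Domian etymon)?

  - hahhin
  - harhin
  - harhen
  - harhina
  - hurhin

Savat: *karkena
  karkena → harhena   [unconditioned shift]
  harhena (rule 2 does not apply)
  harhena → harhina   [pre-nasal raising]
  harhina → harhin   [apocope]
  giving Savat harhin.
Among the options, 'harhin' alone shows every Savat change applied in order.

harhin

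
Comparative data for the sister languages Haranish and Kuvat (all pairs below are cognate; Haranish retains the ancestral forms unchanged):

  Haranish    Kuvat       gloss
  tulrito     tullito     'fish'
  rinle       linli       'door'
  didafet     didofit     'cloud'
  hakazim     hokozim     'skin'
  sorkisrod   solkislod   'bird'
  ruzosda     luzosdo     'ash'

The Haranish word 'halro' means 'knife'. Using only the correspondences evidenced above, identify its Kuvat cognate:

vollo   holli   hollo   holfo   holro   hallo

hollo

hakazim ~ hokozim — Haranish a corresponds to Kuvat o after a consonant, before a consonant other than r, m, n, p, b, f, v.
sorkisrod ~ solkislod — Haranish r corresponds to Kuvat l after a consonant, before a back vowel.
Applying these to Haranish 'halro':
  halro → holro   (a→o after a consonant, before a consonant other than r, m, n, p, b, f, v)
  holro → hollo   (r→l after a consonant, before a back vowel)
So the Kuvat cognate is 'hollo'.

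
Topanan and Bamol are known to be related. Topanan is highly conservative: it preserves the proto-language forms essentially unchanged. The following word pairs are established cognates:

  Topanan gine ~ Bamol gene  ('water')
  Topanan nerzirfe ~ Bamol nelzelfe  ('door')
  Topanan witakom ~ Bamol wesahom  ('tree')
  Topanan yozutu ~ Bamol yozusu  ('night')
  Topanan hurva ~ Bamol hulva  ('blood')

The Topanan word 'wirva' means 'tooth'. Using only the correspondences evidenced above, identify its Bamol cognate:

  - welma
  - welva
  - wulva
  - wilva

nerzirfe ~ nelzelfe — Topanan i corresponds to Bamol e after a consonant, before r.
hurva ~ hulva — Topanan r corresponds to Bamol l after a vowel, before a labial obstruent.
Applying these to Topanan 'wirva':
  wirva → werva   (i→e after a consonant, before r)
  werva → welva   (r→l after a vowel, before a labial obstruent)
So the Bamol cognate is 'welva'.

welva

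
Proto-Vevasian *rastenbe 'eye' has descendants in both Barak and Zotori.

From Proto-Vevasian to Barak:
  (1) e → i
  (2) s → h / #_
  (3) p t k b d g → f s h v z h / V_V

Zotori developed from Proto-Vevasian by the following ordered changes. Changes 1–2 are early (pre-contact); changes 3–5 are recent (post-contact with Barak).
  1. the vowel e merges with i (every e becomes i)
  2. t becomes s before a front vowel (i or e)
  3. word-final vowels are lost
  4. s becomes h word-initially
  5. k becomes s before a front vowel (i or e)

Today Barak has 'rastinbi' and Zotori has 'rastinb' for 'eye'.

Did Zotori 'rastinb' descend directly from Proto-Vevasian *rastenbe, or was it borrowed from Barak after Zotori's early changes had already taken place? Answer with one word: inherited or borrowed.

If inherited, *rastenbe would pass through all of Zotori's changes:
Zotori: *rastenbe
  rastenbe → rastinbi   [vowel merger]
  rastinbi → rassinbi   [palatalisation]
  rassinbi → rassinb   [apocope]
  rassinb (rule 4 does not apply)
  rassinb (rule 5 does not apply)
  giving Zotori rassinb.
If borrowed from Barak 'rastinbi' after the early changes, it would undergo only the recent ones:
  rule 3 (apocope): rastinbi → rastinb
  rule 4 (debuccalisation): no change (rastinb)
  rule 5 (palatalisation): no change (rastinb)
  ⇒ as a loan: rastinb
Zotori 'rastinb' matches the loan outcome 'rastinb', not the inherited 'rassinb' — it skipped the early Zotori changes, so it was borrowed from Barak.

borrowed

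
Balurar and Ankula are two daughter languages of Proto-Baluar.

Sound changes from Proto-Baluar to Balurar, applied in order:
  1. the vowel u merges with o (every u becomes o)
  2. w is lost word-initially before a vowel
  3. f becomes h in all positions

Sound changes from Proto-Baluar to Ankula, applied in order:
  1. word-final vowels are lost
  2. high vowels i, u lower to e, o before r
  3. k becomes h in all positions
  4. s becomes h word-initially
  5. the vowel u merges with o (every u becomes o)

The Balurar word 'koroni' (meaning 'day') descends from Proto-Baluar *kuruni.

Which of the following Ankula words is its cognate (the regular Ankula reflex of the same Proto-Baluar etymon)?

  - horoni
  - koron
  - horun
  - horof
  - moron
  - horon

horon

Ankula: *kuruni
  kuruni → kurun   [apocope]
  kurun → korun   [pre-rhotic lowering]
  korun → horun   [unconditioned shift]
  horun (rule 4 does not apply)
  horun → horon   [vowel merger]
  giving Ankula horon.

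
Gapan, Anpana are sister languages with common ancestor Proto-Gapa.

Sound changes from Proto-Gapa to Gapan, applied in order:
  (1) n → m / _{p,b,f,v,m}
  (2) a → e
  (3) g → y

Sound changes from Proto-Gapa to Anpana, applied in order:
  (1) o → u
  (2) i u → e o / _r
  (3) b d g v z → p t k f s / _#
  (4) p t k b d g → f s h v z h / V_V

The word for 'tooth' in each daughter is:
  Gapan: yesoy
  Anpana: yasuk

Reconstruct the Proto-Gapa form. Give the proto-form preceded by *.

Position 2: Gapan has e, Anpana has a. Anpana preserves a here (none of its changes turn any other segment into a), so the proto-segment is *a.
Position 4: Gapan has o, Anpana has u. Gapan preserves o here (none of its changes turn any other segment into o), so the proto-segment is *o.
Continuing position by position gives *yasog; check it forward:
Gapan: start from *yasog.
  rule 1: no change — yasog
  rule 2 (vowel merger): yasog → yesog
  rule 3 (unconditioned shift): yesog → yesoy
  ⇒ Gapan yesoy
Anpana: start from *yasog.
  rule 1 (vowel merger): yasog → yasug
  rule 2: no change — yasug
  rule 3 (final devoicing): yasug → yasuk
  rule 4: no change — yasuk
  ⇒ Anpana yasuk
Only *yasog yields all of Gapan yesoy, Anpana yasuk.

*yasog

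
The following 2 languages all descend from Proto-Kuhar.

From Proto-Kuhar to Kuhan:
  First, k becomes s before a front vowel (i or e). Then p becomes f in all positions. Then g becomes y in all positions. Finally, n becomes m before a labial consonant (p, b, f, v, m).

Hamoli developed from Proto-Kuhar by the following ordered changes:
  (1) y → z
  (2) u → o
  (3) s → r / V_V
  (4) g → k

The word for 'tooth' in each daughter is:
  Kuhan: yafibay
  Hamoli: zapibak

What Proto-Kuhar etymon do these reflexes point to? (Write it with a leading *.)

Position 1: Kuhan has y, Hamoli has z. Taking the neighbouring segments as reconstructed: Kuhan y could go back to *g or *y; Hamoli z could go back to *z or *y — the one source consistent with every daughter is *y.
Position 3: Kuhan has f, Hamoli has p. Hamoli preserves p here (none of its changes turn any other segment into p), so the proto-segment is *p.
Continuing position by position gives *yapibag; check it forward:
Kuhan: *yapibag > yafibag > yafibay  (by unconditioned shift, unconditioned shift)
Hamoli: *yapibag > zapibag > zapibak  (by unconditioned shift, unconditioned shift)
*yapibag is the unique common source.

*yapibag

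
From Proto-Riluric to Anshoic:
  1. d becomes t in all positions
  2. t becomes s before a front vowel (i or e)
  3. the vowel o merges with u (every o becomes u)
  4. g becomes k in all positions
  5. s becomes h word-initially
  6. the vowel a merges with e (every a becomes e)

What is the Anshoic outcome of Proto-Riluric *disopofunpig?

hisupufunpik

Anshoic: *disopofunpig > tisopofunpig > sisopofunpig > sisupufunpig > sisupufunpik > hisupufunpik  (by unconditioned shift, palatalisation, vowel merger, unconditioned shift, debuccalisation)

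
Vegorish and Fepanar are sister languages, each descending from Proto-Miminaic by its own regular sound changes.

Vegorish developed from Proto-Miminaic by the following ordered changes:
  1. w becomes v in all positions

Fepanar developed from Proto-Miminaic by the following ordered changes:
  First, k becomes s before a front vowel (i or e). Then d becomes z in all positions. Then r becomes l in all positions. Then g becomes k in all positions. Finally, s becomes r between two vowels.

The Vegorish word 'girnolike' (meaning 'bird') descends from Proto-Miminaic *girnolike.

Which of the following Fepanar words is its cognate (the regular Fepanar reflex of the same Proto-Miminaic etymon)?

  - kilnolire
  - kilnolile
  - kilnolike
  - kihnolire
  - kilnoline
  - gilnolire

Fepanar: start from *girnolike.
  rule 1 (palatalisation): girnolike → girnolise
  rule 2: no change — girnolise
  rule 3 (unconditioned shift): girnolise → gilnolise
  rule 4 (unconditioned shift): gilnolise → kilnolise
  rule 5 (rhotacism): kilnolise → kilnolire
  ⇒ Fepanar kilnolire
The other candidates each miss or misapply at least one Fepanar change.

kilnolire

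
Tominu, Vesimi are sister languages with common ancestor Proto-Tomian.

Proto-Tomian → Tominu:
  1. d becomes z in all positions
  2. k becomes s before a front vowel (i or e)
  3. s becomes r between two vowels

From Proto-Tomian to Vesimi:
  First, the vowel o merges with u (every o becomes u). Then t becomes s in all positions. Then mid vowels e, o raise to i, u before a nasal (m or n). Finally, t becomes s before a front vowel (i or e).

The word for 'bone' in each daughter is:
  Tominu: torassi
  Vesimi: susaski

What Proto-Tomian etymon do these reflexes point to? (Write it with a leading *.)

*tosaski

Position 6: Tominu has s, Vesimi has k. Vesimi preserves k here (none of its changes turn any other segment into k), so the proto-segment is *k.
Position 2: Tominu has o, Vesimi has u. Tominu preserves o here (none of its changes turn any other segment into o), so the proto-segment is *o.
This points to *tosaski. Verify forward in each daughter:
Tominu: *tosaski > tosassi > torassi  (by palatalisation, rhotacism)
Vesimi: start from *tosaski.
  rule 1 (vowel merger): tosaski → tusaski
  rule 2 (unconditioned shift): tusaski → susaski
  rule 3: no change — susaski
  rule 4: no change — susaski
  ⇒ Vesimi susaski
Only *tosaski yields all of Tominu torassi, Vesimi susaski.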